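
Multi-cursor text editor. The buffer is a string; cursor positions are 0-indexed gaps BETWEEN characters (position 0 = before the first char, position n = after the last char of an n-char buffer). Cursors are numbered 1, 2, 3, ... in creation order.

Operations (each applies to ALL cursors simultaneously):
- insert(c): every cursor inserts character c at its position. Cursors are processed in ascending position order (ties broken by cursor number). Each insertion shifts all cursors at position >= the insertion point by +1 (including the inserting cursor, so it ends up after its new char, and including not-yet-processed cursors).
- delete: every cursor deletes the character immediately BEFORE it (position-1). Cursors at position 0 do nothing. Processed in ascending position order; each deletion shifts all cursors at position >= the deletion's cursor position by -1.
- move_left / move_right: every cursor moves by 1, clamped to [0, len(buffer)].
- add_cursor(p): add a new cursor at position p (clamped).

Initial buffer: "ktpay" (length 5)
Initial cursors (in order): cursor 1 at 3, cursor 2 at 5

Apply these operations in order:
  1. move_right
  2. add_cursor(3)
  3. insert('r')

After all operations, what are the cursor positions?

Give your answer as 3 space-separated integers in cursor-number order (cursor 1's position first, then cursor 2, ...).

Answer: 6 8 4

Derivation:
After op 1 (move_right): buffer="ktpay" (len 5), cursors c1@4 c2@5, authorship .....
After op 2 (add_cursor(3)): buffer="ktpay" (len 5), cursors c3@3 c1@4 c2@5, authorship .....
After op 3 (insert('r')): buffer="ktpraryr" (len 8), cursors c3@4 c1@6 c2@8, authorship ...3.1.2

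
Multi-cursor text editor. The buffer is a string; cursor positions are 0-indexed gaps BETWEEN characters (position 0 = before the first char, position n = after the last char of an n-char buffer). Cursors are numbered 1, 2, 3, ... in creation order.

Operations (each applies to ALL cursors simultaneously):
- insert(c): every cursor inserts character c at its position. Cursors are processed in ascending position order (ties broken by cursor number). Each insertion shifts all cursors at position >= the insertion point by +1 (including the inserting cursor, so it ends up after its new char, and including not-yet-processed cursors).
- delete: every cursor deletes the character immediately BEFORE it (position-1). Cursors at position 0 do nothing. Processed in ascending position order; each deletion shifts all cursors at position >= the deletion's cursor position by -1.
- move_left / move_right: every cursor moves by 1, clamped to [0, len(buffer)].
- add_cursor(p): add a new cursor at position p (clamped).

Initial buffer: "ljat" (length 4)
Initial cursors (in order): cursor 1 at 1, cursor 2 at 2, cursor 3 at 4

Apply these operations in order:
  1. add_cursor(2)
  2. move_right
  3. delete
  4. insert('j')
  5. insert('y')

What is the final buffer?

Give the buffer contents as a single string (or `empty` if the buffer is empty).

After op 1 (add_cursor(2)): buffer="ljat" (len 4), cursors c1@1 c2@2 c4@2 c3@4, authorship ....
After op 2 (move_right): buffer="ljat" (len 4), cursors c1@2 c2@3 c4@3 c3@4, authorship ....
After op 3 (delete): buffer="" (len 0), cursors c1@0 c2@0 c3@0 c4@0, authorship 
After op 4 (insert('j')): buffer="jjjj" (len 4), cursors c1@4 c2@4 c3@4 c4@4, authorship 1234
After op 5 (insert('y')): buffer="jjjjyyyy" (len 8), cursors c1@8 c2@8 c3@8 c4@8, authorship 12341234

Answer: jjjjyyyy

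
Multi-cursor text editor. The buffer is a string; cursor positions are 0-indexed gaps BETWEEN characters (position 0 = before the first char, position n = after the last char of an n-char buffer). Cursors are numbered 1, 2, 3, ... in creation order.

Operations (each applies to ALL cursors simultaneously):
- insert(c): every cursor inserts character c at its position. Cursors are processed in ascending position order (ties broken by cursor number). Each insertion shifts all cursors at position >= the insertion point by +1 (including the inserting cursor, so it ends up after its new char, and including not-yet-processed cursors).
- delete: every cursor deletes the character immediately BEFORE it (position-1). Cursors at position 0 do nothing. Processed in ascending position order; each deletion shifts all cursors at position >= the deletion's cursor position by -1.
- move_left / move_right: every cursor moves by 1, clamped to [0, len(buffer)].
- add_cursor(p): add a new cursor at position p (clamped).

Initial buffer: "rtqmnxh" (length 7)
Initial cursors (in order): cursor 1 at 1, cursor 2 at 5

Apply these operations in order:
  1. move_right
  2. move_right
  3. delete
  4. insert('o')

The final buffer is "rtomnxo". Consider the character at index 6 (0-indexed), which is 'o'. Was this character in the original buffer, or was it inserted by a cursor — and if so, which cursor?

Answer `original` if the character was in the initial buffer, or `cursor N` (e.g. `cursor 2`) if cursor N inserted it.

After op 1 (move_right): buffer="rtqmnxh" (len 7), cursors c1@2 c2@6, authorship .......
After op 2 (move_right): buffer="rtqmnxh" (len 7), cursors c1@3 c2@7, authorship .......
After op 3 (delete): buffer="rtmnx" (len 5), cursors c1@2 c2@5, authorship .....
After op 4 (insert('o')): buffer="rtomnxo" (len 7), cursors c1@3 c2@7, authorship ..1...2
Authorship (.=original, N=cursor N): . . 1 . . . 2
Index 6: author = 2

Answer: cursor 2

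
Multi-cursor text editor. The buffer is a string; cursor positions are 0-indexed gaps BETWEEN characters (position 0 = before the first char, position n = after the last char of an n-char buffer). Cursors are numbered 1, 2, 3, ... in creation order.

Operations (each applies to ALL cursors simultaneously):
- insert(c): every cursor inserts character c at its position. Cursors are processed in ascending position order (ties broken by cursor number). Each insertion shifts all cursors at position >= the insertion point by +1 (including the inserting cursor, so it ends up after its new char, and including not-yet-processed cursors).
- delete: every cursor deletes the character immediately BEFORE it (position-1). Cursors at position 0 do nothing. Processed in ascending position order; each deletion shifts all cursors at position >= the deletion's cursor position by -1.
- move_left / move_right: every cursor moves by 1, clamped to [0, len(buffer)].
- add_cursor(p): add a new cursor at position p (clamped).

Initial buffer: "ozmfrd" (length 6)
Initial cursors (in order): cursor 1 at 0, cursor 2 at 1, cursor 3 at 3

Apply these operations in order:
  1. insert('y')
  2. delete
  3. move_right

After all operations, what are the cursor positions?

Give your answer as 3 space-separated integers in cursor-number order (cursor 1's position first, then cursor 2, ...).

After op 1 (insert('y')): buffer="yoyzmyfrd" (len 9), cursors c1@1 c2@3 c3@6, authorship 1.2..3...
After op 2 (delete): buffer="ozmfrd" (len 6), cursors c1@0 c2@1 c3@3, authorship ......
After op 3 (move_right): buffer="ozmfrd" (len 6), cursors c1@1 c2@2 c3@4, authorship ......

Answer: 1 2 4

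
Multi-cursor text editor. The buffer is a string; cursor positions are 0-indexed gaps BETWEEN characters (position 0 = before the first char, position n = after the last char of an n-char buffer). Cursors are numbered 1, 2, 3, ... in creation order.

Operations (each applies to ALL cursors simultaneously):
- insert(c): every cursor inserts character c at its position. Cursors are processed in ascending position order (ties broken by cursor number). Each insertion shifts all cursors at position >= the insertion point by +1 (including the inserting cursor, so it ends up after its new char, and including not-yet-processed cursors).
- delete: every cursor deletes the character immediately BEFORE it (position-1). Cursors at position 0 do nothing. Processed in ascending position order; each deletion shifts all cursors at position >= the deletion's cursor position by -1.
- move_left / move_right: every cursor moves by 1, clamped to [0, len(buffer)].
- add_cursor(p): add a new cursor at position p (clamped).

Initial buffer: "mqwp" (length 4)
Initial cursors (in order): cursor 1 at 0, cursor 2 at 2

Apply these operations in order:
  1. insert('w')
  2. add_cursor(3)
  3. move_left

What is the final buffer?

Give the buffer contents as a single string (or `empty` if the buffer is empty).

Answer: wmqwwp

Derivation:
After op 1 (insert('w')): buffer="wmqwwp" (len 6), cursors c1@1 c2@4, authorship 1..2..
After op 2 (add_cursor(3)): buffer="wmqwwp" (len 6), cursors c1@1 c3@3 c2@4, authorship 1..2..
After op 3 (move_left): buffer="wmqwwp" (len 6), cursors c1@0 c3@2 c2@3, authorship 1..2..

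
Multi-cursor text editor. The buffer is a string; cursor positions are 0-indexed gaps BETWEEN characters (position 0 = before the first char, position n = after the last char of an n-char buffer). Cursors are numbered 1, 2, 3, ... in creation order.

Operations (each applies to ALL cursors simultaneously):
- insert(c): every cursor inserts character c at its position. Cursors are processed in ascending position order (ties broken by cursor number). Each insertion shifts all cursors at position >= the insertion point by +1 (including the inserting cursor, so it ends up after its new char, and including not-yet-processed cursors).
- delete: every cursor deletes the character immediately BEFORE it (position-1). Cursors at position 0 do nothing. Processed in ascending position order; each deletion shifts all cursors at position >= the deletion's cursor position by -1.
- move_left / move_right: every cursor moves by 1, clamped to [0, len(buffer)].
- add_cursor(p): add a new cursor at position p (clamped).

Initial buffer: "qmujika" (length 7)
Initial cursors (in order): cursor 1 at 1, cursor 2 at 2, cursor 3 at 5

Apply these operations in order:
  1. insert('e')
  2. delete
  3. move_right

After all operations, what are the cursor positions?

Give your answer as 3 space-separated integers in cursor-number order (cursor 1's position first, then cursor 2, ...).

After op 1 (insert('e')): buffer="qemeujieka" (len 10), cursors c1@2 c2@4 c3@8, authorship .1.2...3..
After op 2 (delete): buffer="qmujika" (len 7), cursors c1@1 c2@2 c3@5, authorship .......
After op 3 (move_right): buffer="qmujika" (len 7), cursors c1@2 c2@3 c3@6, authorship .......

Answer: 2 3 6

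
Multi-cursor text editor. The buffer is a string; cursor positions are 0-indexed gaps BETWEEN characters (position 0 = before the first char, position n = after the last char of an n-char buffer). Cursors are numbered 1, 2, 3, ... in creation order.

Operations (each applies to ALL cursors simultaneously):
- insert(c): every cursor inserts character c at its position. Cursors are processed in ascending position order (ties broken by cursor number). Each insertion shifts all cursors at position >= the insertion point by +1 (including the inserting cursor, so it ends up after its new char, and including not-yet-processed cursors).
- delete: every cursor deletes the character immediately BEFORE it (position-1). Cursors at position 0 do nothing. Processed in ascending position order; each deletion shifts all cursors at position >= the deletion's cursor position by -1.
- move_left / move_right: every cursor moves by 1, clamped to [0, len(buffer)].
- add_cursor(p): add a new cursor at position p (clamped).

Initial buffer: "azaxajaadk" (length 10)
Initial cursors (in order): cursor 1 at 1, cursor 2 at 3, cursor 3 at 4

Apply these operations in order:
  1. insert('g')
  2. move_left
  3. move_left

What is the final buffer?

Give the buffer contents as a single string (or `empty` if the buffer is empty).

After op 1 (insert('g')): buffer="agzagxgajaadk" (len 13), cursors c1@2 c2@5 c3@7, authorship .1..2.3......
After op 2 (move_left): buffer="agzagxgajaadk" (len 13), cursors c1@1 c2@4 c3@6, authorship .1..2.3......
After op 3 (move_left): buffer="agzagxgajaadk" (len 13), cursors c1@0 c2@3 c3@5, authorship .1..2.3......

Answer: agzagxgajaadk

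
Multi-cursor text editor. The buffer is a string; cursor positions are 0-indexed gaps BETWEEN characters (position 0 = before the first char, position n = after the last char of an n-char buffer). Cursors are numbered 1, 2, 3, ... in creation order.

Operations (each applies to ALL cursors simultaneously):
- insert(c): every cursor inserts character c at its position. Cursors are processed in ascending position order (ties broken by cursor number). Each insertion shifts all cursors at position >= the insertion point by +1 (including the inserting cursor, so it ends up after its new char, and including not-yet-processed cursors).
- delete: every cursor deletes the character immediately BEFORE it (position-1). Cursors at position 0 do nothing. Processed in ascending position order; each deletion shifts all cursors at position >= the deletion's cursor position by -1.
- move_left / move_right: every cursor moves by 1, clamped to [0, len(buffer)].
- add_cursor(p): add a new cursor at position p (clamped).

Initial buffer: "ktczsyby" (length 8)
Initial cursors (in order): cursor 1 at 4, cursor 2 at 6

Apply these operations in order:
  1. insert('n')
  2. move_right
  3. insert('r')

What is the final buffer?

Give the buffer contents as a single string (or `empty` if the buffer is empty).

After op 1 (insert('n')): buffer="ktcznsynby" (len 10), cursors c1@5 c2@8, authorship ....1..2..
After op 2 (move_right): buffer="ktcznsynby" (len 10), cursors c1@6 c2@9, authorship ....1..2..
After op 3 (insert('r')): buffer="ktcznsrynbry" (len 12), cursors c1@7 c2@11, authorship ....1.1.2.2.

Answer: ktcznsrynbry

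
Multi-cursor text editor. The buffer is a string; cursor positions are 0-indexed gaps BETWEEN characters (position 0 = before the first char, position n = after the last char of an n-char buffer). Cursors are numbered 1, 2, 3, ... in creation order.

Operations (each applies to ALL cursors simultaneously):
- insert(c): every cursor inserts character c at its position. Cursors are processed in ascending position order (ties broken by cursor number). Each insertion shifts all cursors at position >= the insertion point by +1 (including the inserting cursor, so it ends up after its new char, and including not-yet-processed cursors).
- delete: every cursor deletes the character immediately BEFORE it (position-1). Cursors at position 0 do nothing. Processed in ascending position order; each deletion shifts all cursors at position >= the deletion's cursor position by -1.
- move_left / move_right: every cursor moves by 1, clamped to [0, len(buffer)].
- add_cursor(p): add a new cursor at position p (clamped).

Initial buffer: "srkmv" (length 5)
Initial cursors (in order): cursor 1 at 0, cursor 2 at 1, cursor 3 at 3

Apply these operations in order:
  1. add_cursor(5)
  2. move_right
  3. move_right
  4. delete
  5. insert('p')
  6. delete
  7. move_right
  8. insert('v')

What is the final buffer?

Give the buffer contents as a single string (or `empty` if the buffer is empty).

Answer: svvvv

Derivation:
After op 1 (add_cursor(5)): buffer="srkmv" (len 5), cursors c1@0 c2@1 c3@3 c4@5, authorship .....
After op 2 (move_right): buffer="srkmv" (len 5), cursors c1@1 c2@2 c3@4 c4@5, authorship .....
After op 3 (move_right): buffer="srkmv" (len 5), cursors c1@2 c2@3 c3@5 c4@5, authorship .....
After op 4 (delete): buffer="s" (len 1), cursors c1@1 c2@1 c3@1 c4@1, authorship .
After op 5 (insert('p')): buffer="spppp" (len 5), cursors c1@5 c2@5 c3@5 c4@5, authorship .1234
After op 6 (delete): buffer="s" (len 1), cursors c1@1 c2@1 c3@1 c4@1, authorship .
After op 7 (move_right): buffer="s" (len 1), cursors c1@1 c2@1 c3@1 c4@1, authorship .
After op 8 (insert('v')): buffer="svvvv" (len 5), cursors c1@5 c2@5 c3@5 c4@5, authorship .1234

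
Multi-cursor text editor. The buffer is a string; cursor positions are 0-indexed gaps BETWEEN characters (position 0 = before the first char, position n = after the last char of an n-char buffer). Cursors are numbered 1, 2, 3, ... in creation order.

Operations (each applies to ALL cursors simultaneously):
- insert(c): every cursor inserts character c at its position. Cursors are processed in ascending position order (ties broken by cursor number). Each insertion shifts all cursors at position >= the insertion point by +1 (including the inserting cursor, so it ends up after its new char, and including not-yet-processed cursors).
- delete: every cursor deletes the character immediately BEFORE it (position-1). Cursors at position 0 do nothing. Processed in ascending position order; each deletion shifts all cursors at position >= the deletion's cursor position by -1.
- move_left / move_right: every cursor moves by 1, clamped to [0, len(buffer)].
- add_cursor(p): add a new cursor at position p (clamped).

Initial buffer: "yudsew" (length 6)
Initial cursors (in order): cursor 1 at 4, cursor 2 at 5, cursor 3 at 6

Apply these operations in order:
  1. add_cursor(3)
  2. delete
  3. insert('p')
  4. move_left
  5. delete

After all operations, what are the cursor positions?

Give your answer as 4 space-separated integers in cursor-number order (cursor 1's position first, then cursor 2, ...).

Answer: 1 1 1 1

Derivation:
After op 1 (add_cursor(3)): buffer="yudsew" (len 6), cursors c4@3 c1@4 c2@5 c3@6, authorship ......
After op 2 (delete): buffer="yu" (len 2), cursors c1@2 c2@2 c3@2 c4@2, authorship ..
After op 3 (insert('p')): buffer="yupppp" (len 6), cursors c1@6 c2@6 c3@6 c4@6, authorship ..1234
After op 4 (move_left): buffer="yupppp" (len 6), cursors c1@5 c2@5 c3@5 c4@5, authorship ..1234
After op 5 (delete): buffer="yp" (len 2), cursors c1@1 c2@1 c3@1 c4@1, authorship .4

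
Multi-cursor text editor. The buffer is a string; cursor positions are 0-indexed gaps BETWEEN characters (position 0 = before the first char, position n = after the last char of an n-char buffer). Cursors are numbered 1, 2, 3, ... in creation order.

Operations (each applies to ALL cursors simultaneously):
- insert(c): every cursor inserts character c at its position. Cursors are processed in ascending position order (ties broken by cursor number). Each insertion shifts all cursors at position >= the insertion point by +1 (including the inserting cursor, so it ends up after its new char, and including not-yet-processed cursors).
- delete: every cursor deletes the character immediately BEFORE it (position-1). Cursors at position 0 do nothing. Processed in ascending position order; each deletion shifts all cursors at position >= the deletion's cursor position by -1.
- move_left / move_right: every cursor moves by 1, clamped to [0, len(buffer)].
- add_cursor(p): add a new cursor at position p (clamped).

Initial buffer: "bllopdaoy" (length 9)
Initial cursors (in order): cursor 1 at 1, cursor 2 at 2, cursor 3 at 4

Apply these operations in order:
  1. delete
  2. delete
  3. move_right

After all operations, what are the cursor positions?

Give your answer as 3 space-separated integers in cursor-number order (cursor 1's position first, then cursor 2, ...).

Answer: 1 1 1

Derivation:
After op 1 (delete): buffer="lpdaoy" (len 6), cursors c1@0 c2@0 c3@1, authorship ......
After op 2 (delete): buffer="pdaoy" (len 5), cursors c1@0 c2@0 c3@0, authorship .....
After op 3 (move_right): buffer="pdaoy" (len 5), cursors c1@1 c2@1 c3@1, authorship .....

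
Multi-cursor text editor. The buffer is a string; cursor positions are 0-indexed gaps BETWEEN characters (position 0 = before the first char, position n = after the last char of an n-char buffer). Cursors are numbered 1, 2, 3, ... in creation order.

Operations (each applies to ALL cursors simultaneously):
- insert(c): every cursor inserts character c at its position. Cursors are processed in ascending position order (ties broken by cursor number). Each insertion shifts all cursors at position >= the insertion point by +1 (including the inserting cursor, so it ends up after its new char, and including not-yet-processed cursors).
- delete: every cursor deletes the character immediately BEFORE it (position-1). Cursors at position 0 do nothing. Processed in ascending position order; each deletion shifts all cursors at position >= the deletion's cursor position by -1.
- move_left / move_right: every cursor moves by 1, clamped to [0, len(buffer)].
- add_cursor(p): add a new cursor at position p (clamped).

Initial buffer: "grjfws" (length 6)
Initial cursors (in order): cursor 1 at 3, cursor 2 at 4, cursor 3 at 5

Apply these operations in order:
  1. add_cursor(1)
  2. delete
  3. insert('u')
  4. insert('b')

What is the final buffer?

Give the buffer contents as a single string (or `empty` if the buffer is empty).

Answer: ubruuubbbs

Derivation:
After op 1 (add_cursor(1)): buffer="grjfws" (len 6), cursors c4@1 c1@3 c2@4 c3@5, authorship ......
After op 2 (delete): buffer="rs" (len 2), cursors c4@0 c1@1 c2@1 c3@1, authorship ..
After op 3 (insert('u')): buffer="uruuus" (len 6), cursors c4@1 c1@5 c2@5 c3@5, authorship 4.123.
After op 4 (insert('b')): buffer="ubruuubbbs" (len 10), cursors c4@2 c1@9 c2@9 c3@9, authorship 44.123123.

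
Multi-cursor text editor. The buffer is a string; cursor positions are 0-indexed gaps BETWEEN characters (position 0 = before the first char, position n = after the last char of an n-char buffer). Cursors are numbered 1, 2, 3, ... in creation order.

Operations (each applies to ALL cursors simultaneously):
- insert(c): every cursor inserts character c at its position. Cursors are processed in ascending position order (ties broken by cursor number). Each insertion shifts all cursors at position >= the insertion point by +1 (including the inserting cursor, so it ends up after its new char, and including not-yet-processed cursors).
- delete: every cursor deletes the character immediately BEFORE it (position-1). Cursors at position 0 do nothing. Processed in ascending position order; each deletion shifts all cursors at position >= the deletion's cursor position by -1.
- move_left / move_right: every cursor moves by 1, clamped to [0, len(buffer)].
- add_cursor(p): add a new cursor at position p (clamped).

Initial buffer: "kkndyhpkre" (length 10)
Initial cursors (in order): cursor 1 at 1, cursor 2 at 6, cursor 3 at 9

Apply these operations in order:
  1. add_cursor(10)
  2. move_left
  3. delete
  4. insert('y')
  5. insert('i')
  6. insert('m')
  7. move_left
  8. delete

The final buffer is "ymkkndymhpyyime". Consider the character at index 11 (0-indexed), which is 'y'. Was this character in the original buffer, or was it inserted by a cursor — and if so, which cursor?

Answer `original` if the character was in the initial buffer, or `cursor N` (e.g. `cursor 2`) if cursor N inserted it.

After op 1 (add_cursor(10)): buffer="kkndyhpkre" (len 10), cursors c1@1 c2@6 c3@9 c4@10, authorship ..........
After op 2 (move_left): buffer="kkndyhpkre" (len 10), cursors c1@0 c2@5 c3@8 c4@9, authorship ..........
After op 3 (delete): buffer="kkndhpe" (len 7), cursors c1@0 c2@4 c3@6 c4@6, authorship .......
After op 4 (insert('y')): buffer="ykkndyhpyye" (len 11), cursors c1@1 c2@6 c3@10 c4@10, authorship 1....2..34.
After op 5 (insert('i')): buffer="yikkndyihpyyiie" (len 15), cursors c1@2 c2@8 c3@14 c4@14, authorship 11....22..3434.
After op 6 (insert('m')): buffer="yimkkndyimhpyyiimme" (len 19), cursors c1@3 c2@10 c3@18 c4@18, authorship 111....222..343434.
After op 7 (move_left): buffer="yimkkndyimhpyyiimme" (len 19), cursors c1@2 c2@9 c3@17 c4@17, authorship 111....222..343434.
After op 8 (delete): buffer="ymkkndymhpyyime" (len 15), cursors c1@1 c2@7 c3@13 c4@13, authorship 11....22..3434.
Authorship (.=original, N=cursor N): 1 1 . . . . 2 2 . . 3 4 3 4 .
Index 11: author = 4

Answer: cursor 4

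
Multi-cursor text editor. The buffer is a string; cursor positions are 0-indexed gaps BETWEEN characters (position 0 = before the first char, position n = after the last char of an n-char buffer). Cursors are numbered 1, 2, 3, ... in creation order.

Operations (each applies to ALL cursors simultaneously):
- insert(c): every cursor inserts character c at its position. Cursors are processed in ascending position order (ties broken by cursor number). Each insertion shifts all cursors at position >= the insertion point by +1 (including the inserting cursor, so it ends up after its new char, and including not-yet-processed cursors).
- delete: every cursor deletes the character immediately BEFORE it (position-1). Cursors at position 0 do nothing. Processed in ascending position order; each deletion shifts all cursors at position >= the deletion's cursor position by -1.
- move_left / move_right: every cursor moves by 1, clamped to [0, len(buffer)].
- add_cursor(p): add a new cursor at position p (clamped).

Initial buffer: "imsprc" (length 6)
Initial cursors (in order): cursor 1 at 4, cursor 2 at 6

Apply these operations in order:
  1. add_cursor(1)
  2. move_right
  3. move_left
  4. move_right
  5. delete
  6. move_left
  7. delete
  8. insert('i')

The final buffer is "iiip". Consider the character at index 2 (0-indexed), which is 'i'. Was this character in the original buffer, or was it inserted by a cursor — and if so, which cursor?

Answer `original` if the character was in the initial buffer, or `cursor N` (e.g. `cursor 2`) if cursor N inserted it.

Answer: cursor 3

Derivation:
After op 1 (add_cursor(1)): buffer="imsprc" (len 6), cursors c3@1 c1@4 c2@6, authorship ......
After op 2 (move_right): buffer="imsprc" (len 6), cursors c3@2 c1@5 c2@6, authorship ......
After op 3 (move_left): buffer="imsprc" (len 6), cursors c3@1 c1@4 c2@5, authorship ......
After op 4 (move_right): buffer="imsprc" (len 6), cursors c3@2 c1@5 c2@6, authorship ......
After op 5 (delete): buffer="isp" (len 3), cursors c3@1 c1@3 c2@3, authorship ...
After op 6 (move_left): buffer="isp" (len 3), cursors c3@0 c1@2 c2@2, authorship ...
After op 7 (delete): buffer="p" (len 1), cursors c1@0 c2@0 c3@0, authorship .
After op 8 (insert('i')): buffer="iiip" (len 4), cursors c1@3 c2@3 c3@3, authorship 123.
Authorship (.=original, N=cursor N): 1 2 3 .
Index 2: author = 3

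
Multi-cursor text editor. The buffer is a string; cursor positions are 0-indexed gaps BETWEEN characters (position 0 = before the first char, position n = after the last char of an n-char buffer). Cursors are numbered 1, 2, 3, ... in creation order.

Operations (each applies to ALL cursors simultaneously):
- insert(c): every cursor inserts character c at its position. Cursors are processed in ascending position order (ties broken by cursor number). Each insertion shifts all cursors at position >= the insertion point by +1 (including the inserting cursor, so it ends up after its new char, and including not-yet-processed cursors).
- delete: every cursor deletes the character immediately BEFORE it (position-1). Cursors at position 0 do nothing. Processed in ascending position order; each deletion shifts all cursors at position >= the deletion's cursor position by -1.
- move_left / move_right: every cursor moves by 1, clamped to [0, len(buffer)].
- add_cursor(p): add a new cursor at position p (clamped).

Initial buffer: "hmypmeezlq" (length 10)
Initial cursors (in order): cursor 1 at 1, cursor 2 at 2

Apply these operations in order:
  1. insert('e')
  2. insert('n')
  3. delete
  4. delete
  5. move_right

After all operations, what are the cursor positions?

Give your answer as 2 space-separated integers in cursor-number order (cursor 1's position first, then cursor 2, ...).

After op 1 (insert('e')): buffer="hemeypmeezlq" (len 12), cursors c1@2 c2@4, authorship .1.2........
After op 2 (insert('n')): buffer="henmenypmeezlq" (len 14), cursors c1@3 c2@6, authorship .11.22........
After op 3 (delete): buffer="hemeypmeezlq" (len 12), cursors c1@2 c2@4, authorship .1.2........
After op 4 (delete): buffer="hmypmeezlq" (len 10), cursors c1@1 c2@2, authorship ..........
After op 5 (move_right): buffer="hmypmeezlq" (len 10), cursors c1@2 c2@3, authorship ..........

Answer: 2 3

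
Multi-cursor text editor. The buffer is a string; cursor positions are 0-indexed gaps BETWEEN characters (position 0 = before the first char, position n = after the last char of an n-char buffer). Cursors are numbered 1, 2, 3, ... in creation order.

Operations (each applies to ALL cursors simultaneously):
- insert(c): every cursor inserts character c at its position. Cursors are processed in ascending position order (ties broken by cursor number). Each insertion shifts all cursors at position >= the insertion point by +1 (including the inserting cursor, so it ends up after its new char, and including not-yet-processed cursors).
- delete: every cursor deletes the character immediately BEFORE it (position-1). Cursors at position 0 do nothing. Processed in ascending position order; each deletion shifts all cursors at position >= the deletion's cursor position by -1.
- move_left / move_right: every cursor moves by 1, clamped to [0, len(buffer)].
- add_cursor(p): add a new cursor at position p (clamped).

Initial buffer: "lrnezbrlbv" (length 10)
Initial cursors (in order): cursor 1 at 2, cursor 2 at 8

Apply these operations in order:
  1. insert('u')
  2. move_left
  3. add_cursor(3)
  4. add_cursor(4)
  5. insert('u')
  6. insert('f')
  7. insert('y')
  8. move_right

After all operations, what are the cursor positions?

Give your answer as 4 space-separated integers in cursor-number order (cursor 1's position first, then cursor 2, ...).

Answer: 6 22 10 14

Derivation:
After op 1 (insert('u')): buffer="lrunezbrlubv" (len 12), cursors c1@3 c2@10, authorship ..1......2..
After op 2 (move_left): buffer="lrunezbrlubv" (len 12), cursors c1@2 c2@9, authorship ..1......2..
After op 3 (add_cursor(3)): buffer="lrunezbrlubv" (len 12), cursors c1@2 c3@3 c2@9, authorship ..1......2..
After op 4 (add_cursor(4)): buffer="lrunezbrlubv" (len 12), cursors c1@2 c3@3 c4@4 c2@9, authorship ..1......2..
After op 5 (insert('u')): buffer="lruuunuezbrluubv" (len 16), cursors c1@3 c3@5 c4@7 c2@13, authorship ..113.4.....22..
After op 6 (insert('f')): buffer="lrufuufnufezbrlufubv" (len 20), cursors c1@4 c3@7 c4@10 c2@17, authorship ..11133.44.....222..
After op 7 (insert('y')): buffer="lrufyuufynufyezbrlufyubv" (len 24), cursors c1@5 c3@9 c4@13 c2@21, authorship ..1111333.444.....2222..
After op 8 (move_right): buffer="lrufyuufynufyezbrlufyubv" (len 24), cursors c1@6 c3@10 c4@14 c2@22, authorship ..1111333.444.....2222..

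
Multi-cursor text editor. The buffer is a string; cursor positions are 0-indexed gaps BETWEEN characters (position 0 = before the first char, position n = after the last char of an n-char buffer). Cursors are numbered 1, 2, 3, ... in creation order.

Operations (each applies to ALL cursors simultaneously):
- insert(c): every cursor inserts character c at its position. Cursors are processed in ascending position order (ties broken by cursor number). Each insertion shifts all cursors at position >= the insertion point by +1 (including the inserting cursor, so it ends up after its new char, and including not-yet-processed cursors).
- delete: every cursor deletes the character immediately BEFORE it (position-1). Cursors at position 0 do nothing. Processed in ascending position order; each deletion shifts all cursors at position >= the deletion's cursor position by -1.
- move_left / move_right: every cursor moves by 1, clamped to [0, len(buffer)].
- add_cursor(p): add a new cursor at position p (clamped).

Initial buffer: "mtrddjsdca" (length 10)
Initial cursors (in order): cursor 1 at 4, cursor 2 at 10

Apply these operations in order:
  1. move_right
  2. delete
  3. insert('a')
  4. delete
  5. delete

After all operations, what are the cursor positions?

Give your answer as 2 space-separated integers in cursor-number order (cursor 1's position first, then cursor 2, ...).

Answer: 3 6

Derivation:
After op 1 (move_right): buffer="mtrddjsdca" (len 10), cursors c1@5 c2@10, authorship ..........
After op 2 (delete): buffer="mtrdjsdc" (len 8), cursors c1@4 c2@8, authorship ........
After op 3 (insert('a')): buffer="mtrdajsdca" (len 10), cursors c1@5 c2@10, authorship ....1....2
After op 4 (delete): buffer="mtrdjsdc" (len 8), cursors c1@4 c2@8, authorship ........
After op 5 (delete): buffer="mtrjsd" (len 6), cursors c1@3 c2@6, authorship ......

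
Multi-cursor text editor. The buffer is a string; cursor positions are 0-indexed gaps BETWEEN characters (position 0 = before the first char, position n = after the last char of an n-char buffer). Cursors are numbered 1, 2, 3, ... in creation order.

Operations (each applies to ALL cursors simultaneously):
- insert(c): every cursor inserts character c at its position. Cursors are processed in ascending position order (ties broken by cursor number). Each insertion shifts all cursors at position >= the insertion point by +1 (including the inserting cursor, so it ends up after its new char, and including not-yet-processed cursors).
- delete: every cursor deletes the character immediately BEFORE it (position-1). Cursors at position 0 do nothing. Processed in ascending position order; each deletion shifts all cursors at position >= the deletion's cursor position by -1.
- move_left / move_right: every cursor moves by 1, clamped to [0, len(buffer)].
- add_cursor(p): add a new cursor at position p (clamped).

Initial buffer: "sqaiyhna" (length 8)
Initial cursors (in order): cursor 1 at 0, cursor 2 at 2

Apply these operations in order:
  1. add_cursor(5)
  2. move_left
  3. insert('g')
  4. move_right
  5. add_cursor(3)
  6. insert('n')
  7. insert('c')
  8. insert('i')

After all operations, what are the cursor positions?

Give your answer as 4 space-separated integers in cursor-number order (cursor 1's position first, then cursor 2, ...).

Answer: 5 13 20 9

Derivation:
After op 1 (add_cursor(5)): buffer="sqaiyhna" (len 8), cursors c1@0 c2@2 c3@5, authorship ........
After op 2 (move_left): buffer="sqaiyhna" (len 8), cursors c1@0 c2@1 c3@4, authorship ........
After op 3 (insert('g')): buffer="gsgqaigyhna" (len 11), cursors c1@1 c2@3 c3@7, authorship 1.2...3....
After op 4 (move_right): buffer="gsgqaigyhna" (len 11), cursors c1@2 c2@4 c3@8, authorship 1.2...3....
After op 5 (add_cursor(3)): buffer="gsgqaigyhna" (len 11), cursors c1@2 c4@3 c2@4 c3@8, authorship 1.2...3....
After op 6 (insert('n')): buffer="gsngnqnaigynhna" (len 15), cursors c1@3 c4@5 c2@7 c3@12, authorship 1.124.2..3.3...
After op 7 (insert('c')): buffer="gsncgncqncaigynchna" (len 19), cursors c1@4 c4@7 c2@10 c3@16, authorship 1.11244.22..3.33...
After op 8 (insert('i')): buffer="gsncignciqnciaigyncihna" (len 23), cursors c1@5 c4@9 c2@13 c3@20, authorship 1.1112444.222..3.333...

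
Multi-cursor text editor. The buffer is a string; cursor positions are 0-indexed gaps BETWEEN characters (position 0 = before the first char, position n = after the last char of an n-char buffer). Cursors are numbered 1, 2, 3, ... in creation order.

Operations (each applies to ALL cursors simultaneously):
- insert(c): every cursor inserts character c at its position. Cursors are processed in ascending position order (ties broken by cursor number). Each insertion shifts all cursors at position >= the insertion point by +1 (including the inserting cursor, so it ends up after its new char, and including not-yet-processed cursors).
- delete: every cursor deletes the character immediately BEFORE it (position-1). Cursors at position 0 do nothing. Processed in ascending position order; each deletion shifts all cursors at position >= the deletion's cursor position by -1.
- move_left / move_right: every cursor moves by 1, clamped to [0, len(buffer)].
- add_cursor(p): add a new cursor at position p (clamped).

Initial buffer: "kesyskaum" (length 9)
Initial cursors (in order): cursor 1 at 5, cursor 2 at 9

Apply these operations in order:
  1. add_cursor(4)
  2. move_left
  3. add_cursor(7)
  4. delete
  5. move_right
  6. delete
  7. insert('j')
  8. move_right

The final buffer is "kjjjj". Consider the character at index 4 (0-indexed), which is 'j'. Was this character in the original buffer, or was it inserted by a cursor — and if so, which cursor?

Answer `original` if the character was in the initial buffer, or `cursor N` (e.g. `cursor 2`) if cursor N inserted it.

Answer: cursor 4

Derivation:
After op 1 (add_cursor(4)): buffer="kesyskaum" (len 9), cursors c3@4 c1@5 c2@9, authorship .........
After op 2 (move_left): buffer="kesyskaum" (len 9), cursors c3@3 c1@4 c2@8, authorship .........
After op 3 (add_cursor(7)): buffer="kesyskaum" (len 9), cursors c3@3 c1@4 c4@7 c2@8, authorship .........
After op 4 (delete): buffer="keskm" (len 5), cursors c1@2 c3@2 c2@4 c4@4, authorship .....
After op 5 (move_right): buffer="keskm" (len 5), cursors c1@3 c3@3 c2@5 c4@5, authorship .....
After op 6 (delete): buffer="k" (len 1), cursors c1@1 c2@1 c3@1 c4@1, authorship .
After op 7 (insert('j')): buffer="kjjjj" (len 5), cursors c1@5 c2@5 c3@5 c4@5, authorship .1234
After op 8 (move_right): buffer="kjjjj" (len 5), cursors c1@5 c2@5 c3@5 c4@5, authorship .1234
Authorship (.=original, N=cursor N): . 1 2 3 4
Index 4: author = 4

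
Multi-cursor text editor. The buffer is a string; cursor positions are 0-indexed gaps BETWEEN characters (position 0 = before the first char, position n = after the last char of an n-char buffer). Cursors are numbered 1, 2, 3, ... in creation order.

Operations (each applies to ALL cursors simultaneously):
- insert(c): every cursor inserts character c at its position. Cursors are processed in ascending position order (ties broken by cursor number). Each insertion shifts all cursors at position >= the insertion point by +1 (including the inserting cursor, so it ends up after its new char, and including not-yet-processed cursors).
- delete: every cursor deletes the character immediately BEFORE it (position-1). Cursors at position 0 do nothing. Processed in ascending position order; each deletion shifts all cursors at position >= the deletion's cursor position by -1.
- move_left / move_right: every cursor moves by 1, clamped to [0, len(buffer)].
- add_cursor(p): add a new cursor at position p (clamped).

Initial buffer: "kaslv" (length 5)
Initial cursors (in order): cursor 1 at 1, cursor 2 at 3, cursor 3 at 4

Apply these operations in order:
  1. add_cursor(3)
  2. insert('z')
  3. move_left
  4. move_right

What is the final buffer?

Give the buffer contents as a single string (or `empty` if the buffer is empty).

Answer: kzaszzlzv

Derivation:
After op 1 (add_cursor(3)): buffer="kaslv" (len 5), cursors c1@1 c2@3 c4@3 c3@4, authorship .....
After op 2 (insert('z')): buffer="kzaszzlzv" (len 9), cursors c1@2 c2@6 c4@6 c3@8, authorship .1..24.3.
After op 3 (move_left): buffer="kzaszzlzv" (len 9), cursors c1@1 c2@5 c4@5 c3@7, authorship .1..24.3.
After op 4 (move_right): buffer="kzaszzlzv" (len 9), cursors c1@2 c2@6 c4@6 c3@8, authorship .1..24.3.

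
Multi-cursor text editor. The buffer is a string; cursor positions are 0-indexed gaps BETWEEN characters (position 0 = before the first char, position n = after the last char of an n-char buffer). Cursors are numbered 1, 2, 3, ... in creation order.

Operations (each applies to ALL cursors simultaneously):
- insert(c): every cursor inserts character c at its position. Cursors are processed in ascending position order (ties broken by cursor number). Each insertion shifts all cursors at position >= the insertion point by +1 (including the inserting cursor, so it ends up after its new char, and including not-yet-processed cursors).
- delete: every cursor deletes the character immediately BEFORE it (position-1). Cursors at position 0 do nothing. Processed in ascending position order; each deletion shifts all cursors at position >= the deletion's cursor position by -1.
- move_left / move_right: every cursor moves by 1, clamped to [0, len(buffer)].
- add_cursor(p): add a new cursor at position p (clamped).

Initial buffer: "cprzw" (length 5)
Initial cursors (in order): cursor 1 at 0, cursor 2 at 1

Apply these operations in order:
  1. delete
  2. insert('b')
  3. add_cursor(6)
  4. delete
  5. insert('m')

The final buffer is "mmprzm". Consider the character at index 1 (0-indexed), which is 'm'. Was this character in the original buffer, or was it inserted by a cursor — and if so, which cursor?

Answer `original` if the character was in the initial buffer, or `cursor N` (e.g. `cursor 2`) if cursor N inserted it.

After op 1 (delete): buffer="przw" (len 4), cursors c1@0 c2@0, authorship ....
After op 2 (insert('b')): buffer="bbprzw" (len 6), cursors c1@2 c2@2, authorship 12....
After op 3 (add_cursor(6)): buffer="bbprzw" (len 6), cursors c1@2 c2@2 c3@6, authorship 12....
After op 4 (delete): buffer="prz" (len 3), cursors c1@0 c2@0 c3@3, authorship ...
After op 5 (insert('m')): buffer="mmprzm" (len 6), cursors c1@2 c2@2 c3@6, authorship 12...3
Authorship (.=original, N=cursor N): 1 2 . . . 3
Index 1: author = 2

Answer: cursor 2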